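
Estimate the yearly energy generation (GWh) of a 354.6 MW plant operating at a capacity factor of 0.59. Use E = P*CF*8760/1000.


E = 354.6 * 0.59 * 8760 / 1000 = 1832.7146 GWh


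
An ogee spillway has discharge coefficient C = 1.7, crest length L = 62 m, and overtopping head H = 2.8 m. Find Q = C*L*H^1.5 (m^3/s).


Q = 1.7 * 62 * 2.8^1.5 = 493.8302 m^3/s


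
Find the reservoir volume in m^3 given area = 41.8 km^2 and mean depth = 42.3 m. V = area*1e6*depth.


V = 41.8 * 1e6 * 42.3 = 1.7681e+09 m^3


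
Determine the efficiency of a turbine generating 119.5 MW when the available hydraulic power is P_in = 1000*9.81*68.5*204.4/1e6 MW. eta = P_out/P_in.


P_in = 1000 * 9.81 * 68.5 * 204.4 / 1e6 = 137.3537 MW
eta = 119.5 / 137.3537 = 0.8700


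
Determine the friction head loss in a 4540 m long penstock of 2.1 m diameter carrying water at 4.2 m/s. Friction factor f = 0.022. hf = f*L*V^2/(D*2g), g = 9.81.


hf = 0.022 * 4540 * 4.2^2 / (2.1 * 2 * 9.81) = 42.7621 m


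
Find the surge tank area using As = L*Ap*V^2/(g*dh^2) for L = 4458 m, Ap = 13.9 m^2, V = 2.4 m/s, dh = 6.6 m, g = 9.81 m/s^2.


As = 4458 * 13.9 * 2.4^2 / (9.81 * 6.6^2) = 835.2577 m^2


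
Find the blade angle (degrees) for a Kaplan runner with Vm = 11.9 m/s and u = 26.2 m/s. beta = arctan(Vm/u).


beta = arctan(11.9 / 26.2) = 24.4275 degrees


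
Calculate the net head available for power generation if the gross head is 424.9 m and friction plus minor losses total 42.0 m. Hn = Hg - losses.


Hn = 424.9 - 42.0 = 382.9000 m


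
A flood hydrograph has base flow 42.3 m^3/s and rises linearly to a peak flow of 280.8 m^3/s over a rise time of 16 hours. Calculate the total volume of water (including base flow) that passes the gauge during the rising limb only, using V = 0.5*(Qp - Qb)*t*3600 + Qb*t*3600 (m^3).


V = 0.5*(280.8 - 42.3)*16*3600 + 42.3*16*3600 = 9.3053e+06 m^3


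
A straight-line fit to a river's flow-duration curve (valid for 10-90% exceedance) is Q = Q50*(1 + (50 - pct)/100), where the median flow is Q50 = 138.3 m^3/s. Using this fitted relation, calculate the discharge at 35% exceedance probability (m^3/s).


Q = 138.3 * (1 + (50 - 35)/100) = 159.0450 m^3/s


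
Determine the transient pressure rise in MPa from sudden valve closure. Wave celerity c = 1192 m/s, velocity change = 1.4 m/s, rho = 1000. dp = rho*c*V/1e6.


dp = 1000 * 1192 * 1.4 / 1e6 = 1.6688 MPa


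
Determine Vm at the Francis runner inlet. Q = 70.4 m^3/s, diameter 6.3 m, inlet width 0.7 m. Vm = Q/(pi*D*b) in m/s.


Vm = 70.4 / (pi * 6.3 * 0.7) = 5.0814 m/s


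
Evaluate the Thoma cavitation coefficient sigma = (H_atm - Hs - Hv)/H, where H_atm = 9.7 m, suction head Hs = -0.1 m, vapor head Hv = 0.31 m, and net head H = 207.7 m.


sigma = (9.7 - (-0.1) - 0.31) / 207.7 = 0.0457


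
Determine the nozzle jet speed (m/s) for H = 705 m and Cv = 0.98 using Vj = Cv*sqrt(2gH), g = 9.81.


Vj = 0.98 * sqrt(2*9.81*705) = 115.2577 m/s


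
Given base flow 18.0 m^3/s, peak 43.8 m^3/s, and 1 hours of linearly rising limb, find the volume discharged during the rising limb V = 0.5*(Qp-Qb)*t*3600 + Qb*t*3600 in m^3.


V = 0.5*(43.8 - 18.0)*1*3600 + 18.0*1*3600 = 111240.0000 m^3


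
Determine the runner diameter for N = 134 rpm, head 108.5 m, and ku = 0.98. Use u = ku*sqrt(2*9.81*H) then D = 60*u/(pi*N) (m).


u = 0.98 * sqrt(2*9.81*108.5) = 45.2158 m/s
D = 60 * 45.2158 / (pi * 134) = 6.4445 m


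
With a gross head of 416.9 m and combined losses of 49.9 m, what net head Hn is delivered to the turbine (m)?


Hn = 416.9 - 49.9 = 367.0000 m


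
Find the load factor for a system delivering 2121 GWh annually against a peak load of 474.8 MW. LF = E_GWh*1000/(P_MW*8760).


LF = 2121 * 1000 / (474.8 * 8760) = 0.5099


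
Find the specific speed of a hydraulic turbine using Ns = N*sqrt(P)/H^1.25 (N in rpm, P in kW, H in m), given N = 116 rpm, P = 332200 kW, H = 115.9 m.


Ns = 116 * 332200^0.5 / 115.9^1.25 = 175.8140


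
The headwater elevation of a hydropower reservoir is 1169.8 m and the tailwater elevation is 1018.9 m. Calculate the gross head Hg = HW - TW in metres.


Hg = 1169.8 - 1018.9 = 150.9000 m


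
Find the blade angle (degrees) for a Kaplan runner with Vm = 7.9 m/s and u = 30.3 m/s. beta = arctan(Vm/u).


beta = arctan(7.9 / 30.3) = 14.6132 degrees


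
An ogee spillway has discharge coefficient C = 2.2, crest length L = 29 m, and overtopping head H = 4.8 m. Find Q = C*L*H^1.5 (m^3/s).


Q = 2.2 * 29 * 4.8^1.5 = 670.9382 m^3/s


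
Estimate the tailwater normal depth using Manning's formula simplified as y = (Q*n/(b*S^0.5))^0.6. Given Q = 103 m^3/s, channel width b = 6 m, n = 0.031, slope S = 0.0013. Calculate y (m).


y = (103 * 0.031 / (6 * 0.0013^0.5))^0.6 = 5.0286 m


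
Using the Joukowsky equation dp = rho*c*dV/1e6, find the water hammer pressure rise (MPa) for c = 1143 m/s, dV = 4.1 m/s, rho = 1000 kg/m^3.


dp = 1000 * 1143 * 4.1 / 1e6 = 4.6863 MPa


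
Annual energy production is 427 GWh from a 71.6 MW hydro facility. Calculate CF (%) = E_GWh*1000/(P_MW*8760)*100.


CF = 427 * 1000 / (71.6 * 8760) * 100 = 68.0786 %


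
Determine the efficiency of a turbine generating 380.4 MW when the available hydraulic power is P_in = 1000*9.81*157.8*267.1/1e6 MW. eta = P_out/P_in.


P_in = 1000 * 9.81 * 157.8 * 267.1 / 1e6 = 413.4756 MW
eta = 380.4 / 413.4756 = 0.9200


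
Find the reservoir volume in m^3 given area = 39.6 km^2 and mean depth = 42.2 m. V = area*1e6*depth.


V = 39.6 * 1e6 * 42.2 = 1.6711e+09 m^3


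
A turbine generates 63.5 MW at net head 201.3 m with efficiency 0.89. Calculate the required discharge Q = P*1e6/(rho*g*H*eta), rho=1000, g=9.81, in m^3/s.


Q = 63.5 * 1e6 / (1000 * 9.81 * 201.3 * 0.89) = 36.1302 m^3/s


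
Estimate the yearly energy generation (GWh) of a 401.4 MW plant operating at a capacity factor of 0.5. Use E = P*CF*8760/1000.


E = 401.4 * 0.5 * 8760 / 1000 = 1758.1320 GWh


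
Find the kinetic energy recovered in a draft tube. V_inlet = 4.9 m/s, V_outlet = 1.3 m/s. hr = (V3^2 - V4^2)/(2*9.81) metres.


hr = (4.9^2 - 1.3^2) / (2*9.81) = 1.1376 m


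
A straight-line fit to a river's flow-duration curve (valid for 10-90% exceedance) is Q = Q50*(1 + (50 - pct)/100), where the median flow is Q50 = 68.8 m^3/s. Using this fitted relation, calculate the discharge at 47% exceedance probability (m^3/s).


Q = 68.8 * (1 + (50 - 47)/100) = 70.8640 m^3/s


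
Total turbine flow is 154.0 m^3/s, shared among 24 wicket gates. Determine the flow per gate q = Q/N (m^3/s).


q = 154.0 / 24 = 6.4167 m^3/s


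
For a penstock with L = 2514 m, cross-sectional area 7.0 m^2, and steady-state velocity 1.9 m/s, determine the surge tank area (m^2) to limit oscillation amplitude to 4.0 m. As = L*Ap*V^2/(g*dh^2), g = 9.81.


As = 2514 * 7.0 * 1.9^2 / (9.81 * 4.0^2) = 404.7450 m^2


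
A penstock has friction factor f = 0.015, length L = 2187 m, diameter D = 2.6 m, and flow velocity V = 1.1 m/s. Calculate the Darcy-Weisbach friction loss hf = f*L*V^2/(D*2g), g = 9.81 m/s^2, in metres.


hf = 0.015 * 2187 * 1.1^2 / (2.6 * 2 * 9.81) = 0.7781 m


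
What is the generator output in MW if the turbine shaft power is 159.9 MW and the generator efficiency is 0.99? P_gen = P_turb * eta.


P_gen = 159.9 * 0.99 = 158.3010 MW


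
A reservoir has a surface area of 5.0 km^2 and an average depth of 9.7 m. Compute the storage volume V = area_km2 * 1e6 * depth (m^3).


V = 5.0 * 1e6 * 9.7 = 4.8500e+07 m^3


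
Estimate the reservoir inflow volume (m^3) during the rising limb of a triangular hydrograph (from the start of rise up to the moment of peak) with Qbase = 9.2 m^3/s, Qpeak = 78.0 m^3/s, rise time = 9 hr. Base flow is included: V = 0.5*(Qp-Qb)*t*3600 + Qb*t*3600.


V = 0.5*(78.0 - 9.2)*9*3600 + 9.2*9*3600 = 1.4126e+06 m^3


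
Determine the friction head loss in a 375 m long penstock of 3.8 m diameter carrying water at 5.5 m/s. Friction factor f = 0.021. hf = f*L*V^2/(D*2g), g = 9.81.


hf = 0.021 * 375 * 5.5^2 / (3.8 * 2 * 9.81) = 3.1952 m


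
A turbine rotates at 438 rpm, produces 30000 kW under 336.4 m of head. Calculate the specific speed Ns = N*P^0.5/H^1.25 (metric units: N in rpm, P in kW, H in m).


Ns = 438 * 30000^0.5 / 336.4^1.25 = 52.6580


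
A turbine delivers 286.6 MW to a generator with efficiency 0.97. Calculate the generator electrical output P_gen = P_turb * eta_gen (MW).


P_gen = 286.6 * 0.97 = 278.0020 MW


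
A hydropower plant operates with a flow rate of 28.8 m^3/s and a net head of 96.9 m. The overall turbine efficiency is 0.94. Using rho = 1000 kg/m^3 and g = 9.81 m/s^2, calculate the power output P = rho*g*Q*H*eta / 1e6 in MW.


P = 1000 * 9.81 * 28.8 * 96.9 * 0.94 / 1e6 = 25.7343 MW


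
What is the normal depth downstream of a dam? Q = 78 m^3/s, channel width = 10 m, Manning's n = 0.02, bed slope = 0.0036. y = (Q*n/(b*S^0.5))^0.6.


y = (78 * 0.02 / (10 * 0.0036^0.5))^0.6 = 1.7741 m


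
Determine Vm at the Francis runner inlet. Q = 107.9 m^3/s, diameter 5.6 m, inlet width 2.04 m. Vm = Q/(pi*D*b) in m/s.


Vm = 107.9 / (pi * 5.6 * 2.04) = 3.0064 m/s


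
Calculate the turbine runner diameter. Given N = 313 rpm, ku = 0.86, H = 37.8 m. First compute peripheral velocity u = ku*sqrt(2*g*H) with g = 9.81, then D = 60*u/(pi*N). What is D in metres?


u = 0.86 * sqrt(2*9.81*37.8) = 23.4204 m/s
D = 60 * 23.4204 / (pi * 313) = 1.4291 m


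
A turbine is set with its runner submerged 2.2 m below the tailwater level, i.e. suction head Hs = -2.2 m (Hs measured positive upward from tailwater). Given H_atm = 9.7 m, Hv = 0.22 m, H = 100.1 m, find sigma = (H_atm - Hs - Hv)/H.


sigma = (9.7 - (-2.2) - 0.22) / 100.1 = 0.1167


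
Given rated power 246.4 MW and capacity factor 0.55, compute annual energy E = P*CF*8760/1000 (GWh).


E = 246.4 * 0.55 * 8760 / 1000 = 1187.1552 GWh


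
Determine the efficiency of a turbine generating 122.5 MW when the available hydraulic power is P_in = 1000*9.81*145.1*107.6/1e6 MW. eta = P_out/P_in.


P_in = 1000 * 9.81 * 145.1 * 107.6 / 1e6 = 153.1612 MW
eta = 122.5 / 153.1612 = 0.7998


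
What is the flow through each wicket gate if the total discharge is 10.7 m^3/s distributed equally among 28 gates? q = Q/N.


q = 10.7 / 28 = 0.3821 m^3/s


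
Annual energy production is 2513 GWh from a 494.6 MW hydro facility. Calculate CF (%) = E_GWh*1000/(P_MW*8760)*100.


CF = 2513 * 1000 / (494.6 * 8760) * 100 = 58.0008 %


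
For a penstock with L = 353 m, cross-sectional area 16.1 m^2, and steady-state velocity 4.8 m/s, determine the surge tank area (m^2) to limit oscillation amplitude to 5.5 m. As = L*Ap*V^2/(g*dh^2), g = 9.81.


As = 353 * 16.1 * 4.8^2 / (9.81 * 5.5^2) = 441.2540 m^2


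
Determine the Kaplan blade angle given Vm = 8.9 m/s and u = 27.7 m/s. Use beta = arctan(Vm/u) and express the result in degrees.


beta = arctan(8.9 / 27.7) = 17.8122 degrees


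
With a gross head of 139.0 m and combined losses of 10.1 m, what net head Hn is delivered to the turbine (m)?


Hn = 139.0 - 10.1 = 128.9000 m


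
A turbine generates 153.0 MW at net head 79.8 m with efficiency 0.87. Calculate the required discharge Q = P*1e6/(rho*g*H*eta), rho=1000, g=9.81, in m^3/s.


Q = 153.0 * 1e6 / (1000 * 9.81 * 79.8 * 0.87) = 224.6468 m^3/s


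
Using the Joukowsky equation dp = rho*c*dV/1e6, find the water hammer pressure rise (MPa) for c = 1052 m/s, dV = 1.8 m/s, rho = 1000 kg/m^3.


dp = 1000 * 1052 * 1.8 / 1e6 = 1.8936 MPa


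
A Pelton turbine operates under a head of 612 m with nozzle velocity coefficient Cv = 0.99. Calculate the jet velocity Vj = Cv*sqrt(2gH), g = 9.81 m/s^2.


Vj = 0.99 * sqrt(2*9.81*612) = 108.4827 m/s


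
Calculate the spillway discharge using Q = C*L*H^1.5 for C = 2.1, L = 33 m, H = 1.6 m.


Q = 2.1 * 33 * 1.6^1.5 = 140.2533 m^3/s


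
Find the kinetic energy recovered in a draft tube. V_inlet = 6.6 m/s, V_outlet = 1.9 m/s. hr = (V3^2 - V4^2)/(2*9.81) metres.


hr = (6.6^2 - 1.9^2) / (2*9.81) = 2.0362 m


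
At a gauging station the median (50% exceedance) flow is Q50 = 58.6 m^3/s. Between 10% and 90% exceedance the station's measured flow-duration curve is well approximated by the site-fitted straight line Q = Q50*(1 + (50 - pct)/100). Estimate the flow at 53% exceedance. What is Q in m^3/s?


Q = 58.6 * (1 + (50 - 53)/100) = 56.8420 m^3/s


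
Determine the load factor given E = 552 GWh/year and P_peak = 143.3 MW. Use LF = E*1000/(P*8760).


LF = 552 * 1000 / (143.3 * 8760) = 0.4397


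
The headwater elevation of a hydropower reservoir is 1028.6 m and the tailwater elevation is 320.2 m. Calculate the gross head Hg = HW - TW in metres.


Hg = 1028.6 - 320.2 = 708.4000 m


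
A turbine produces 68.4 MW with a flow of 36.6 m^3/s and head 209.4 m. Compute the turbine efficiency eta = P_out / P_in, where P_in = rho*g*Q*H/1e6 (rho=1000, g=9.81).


P_in = 1000 * 9.81 * 36.6 * 209.4 / 1e6 = 75.1842 MW
eta = 68.4 / 75.1842 = 0.9098


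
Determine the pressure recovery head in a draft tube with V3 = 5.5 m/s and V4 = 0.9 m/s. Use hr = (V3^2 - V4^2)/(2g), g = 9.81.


hr = (5.5^2 - 0.9^2) / (2*9.81) = 1.5005 m


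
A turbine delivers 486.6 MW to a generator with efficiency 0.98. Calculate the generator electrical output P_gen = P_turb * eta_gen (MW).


P_gen = 486.6 * 0.98 = 476.8680 MW


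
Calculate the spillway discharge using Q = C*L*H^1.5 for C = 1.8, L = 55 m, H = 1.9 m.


Q = 1.8 * 55 * 1.9^1.5 = 259.2780 m^3/s


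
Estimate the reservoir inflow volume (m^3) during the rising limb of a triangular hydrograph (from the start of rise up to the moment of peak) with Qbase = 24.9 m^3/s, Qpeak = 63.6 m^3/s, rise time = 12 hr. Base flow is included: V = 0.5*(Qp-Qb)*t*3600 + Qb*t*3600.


V = 0.5*(63.6 - 24.9)*12*3600 + 24.9*12*3600 = 1.9116e+06 m^3


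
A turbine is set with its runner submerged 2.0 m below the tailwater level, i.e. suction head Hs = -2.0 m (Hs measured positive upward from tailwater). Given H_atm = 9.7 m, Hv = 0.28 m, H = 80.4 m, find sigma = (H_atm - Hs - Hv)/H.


sigma = (9.7 - (-2.0) - 0.28) / 80.4 = 0.1420


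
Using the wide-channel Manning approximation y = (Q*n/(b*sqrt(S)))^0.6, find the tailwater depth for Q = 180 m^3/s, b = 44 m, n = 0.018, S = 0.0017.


y = (180 * 0.018 / (44 * 0.0017^0.5))^0.6 = 1.4162 m


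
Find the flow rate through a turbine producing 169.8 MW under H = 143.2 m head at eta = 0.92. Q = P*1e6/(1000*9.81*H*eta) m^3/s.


Q = 169.8 * 1e6 / (1000 * 9.81 * 143.2 * 0.92) = 131.3826 m^3/s


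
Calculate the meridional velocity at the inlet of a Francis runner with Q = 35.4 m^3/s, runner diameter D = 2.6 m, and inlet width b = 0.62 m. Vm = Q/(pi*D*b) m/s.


Vm = 35.4 / (pi * 2.6 * 0.62) = 6.9902 m/s


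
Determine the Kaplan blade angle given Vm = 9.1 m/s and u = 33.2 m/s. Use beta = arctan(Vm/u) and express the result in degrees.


beta = arctan(9.1 / 33.2) = 15.3281 degrees


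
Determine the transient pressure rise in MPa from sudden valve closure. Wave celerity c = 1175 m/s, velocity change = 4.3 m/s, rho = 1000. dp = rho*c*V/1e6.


dp = 1000 * 1175 * 4.3 / 1e6 = 5.0525 MPa


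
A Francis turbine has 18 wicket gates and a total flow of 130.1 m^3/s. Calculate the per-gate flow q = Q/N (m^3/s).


q = 130.1 / 18 = 7.2278 m^3/s


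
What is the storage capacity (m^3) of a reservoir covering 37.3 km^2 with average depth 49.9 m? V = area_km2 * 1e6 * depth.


V = 37.3 * 1e6 * 49.9 = 1.8613e+09 m^3


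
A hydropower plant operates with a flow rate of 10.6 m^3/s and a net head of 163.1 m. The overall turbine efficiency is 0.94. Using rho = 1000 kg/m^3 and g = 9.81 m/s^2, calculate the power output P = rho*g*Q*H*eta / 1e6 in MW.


P = 1000 * 9.81 * 10.6 * 163.1 * 0.94 / 1e6 = 15.9425 MW


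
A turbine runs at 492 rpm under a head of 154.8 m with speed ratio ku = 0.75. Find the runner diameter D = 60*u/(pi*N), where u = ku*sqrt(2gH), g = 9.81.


u = 0.75 * sqrt(2*9.81*154.8) = 41.3329 m/s
D = 60 * 41.3329 / (pi * 492) = 1.6045 m


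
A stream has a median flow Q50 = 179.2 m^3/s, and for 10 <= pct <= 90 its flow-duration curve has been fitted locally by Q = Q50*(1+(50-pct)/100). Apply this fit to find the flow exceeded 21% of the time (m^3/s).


Q = 179.2 * (1 + (50 - 21)/100) = 231.1680 m^3/s


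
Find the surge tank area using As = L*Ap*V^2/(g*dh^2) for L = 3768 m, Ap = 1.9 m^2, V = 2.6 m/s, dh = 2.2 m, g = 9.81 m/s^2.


As = 3768 * 1.9 * 2.6^2 / (9.81 * 2.2^2) = 1019.2878 m^2


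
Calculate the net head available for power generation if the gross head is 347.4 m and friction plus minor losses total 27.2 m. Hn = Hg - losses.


Hn = 347.4 - 27.2 = 320.2000 m


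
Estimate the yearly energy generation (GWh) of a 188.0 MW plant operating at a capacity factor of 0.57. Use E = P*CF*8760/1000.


E = 188.0 * 0.57 * 8760 / 1000 = 938.7216 GWh


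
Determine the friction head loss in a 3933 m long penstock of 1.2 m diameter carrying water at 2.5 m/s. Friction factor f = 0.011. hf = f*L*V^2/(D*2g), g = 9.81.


hf = 0.011 * 3933 * 2.5^2 / (1.2 * 2 * 9.81) = 11.4846 m


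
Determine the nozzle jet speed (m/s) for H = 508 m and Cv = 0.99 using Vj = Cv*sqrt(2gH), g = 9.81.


Vj = 0.99 * sqrt(2*9.81*508) = 98.8363 m/s


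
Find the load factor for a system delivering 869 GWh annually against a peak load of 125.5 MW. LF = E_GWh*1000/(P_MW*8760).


LF = 869 * 1000 / (125.5 * 8760) = 0.7904


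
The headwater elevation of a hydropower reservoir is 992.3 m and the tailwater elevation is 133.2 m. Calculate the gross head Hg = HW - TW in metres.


Hg = 992.3 - 133.2 = 859.1000 m


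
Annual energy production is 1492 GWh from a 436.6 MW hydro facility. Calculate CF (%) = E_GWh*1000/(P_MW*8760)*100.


CF = 1492 * 1000 / (436.6 * 8760) * 100 = 39.0105 %


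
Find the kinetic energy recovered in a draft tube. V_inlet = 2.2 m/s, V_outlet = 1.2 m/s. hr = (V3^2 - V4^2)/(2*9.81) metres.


hr = (2.2^2 - 1.2^2) / (2*9.81) = 0.1733 m


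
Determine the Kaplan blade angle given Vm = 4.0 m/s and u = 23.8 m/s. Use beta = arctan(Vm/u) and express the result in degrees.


beta = arctan(4.0 / 23.8) = 9.5404 degrees


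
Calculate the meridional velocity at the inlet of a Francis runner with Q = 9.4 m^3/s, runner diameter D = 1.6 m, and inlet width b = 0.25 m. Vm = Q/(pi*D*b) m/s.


Vm = 9.4 / (pi * 1.6 * 0.25) = 7.4803 m/s


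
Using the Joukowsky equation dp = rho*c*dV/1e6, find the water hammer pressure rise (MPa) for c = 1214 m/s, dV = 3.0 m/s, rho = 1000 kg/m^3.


dp = 1000 * 1214 * 3.0 / 1e6 = 3.6420 MPa


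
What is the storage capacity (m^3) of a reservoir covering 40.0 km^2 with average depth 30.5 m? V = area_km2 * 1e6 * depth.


V = 40.0 * 1e6 * 30.5 = 1.2200e+09 m^3


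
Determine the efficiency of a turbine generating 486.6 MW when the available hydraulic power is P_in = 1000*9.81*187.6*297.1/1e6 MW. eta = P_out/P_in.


P_in = 1000 * 9.81 * 187.6 * 297.1 / 1e6 = 546.7698 MW
eta = 486.6 / 546.7698 = 0.8900


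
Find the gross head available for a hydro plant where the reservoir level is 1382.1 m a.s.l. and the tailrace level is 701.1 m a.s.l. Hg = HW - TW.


Hg = 1382.1 - 701.1 = 681.0000 m


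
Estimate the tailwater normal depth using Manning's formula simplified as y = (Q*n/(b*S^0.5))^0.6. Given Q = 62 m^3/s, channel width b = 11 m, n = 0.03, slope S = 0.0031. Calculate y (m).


y = (62 * 0.03 / (11 * 0.0031^0.5))^0.6 = 1.9474 m


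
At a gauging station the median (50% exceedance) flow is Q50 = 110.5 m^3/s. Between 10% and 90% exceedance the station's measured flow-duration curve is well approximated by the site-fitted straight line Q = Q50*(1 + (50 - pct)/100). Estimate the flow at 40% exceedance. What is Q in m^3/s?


Q = 110.5 * (1 + (50 - 40)/100) = 121.5500 m^3/s


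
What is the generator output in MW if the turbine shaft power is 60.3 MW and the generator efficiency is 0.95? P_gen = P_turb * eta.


P_gen = 60.3 * 0.95 = 57.2850 MW


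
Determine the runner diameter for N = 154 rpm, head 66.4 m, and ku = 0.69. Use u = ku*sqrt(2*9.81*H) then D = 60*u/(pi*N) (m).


u = 0.69 * sqrt(2*9.81*66.4) = 24.9048 m/s
D = 60 * 24.9048 / (pi * 154) = 3.0886 m


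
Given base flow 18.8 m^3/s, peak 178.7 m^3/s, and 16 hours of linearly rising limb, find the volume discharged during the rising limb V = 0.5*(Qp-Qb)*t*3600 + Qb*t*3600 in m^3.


V = 0.5*(178.7 - 18.8)*16*3600 + 18.8*16*3600 = 5.6880e+06 m^3


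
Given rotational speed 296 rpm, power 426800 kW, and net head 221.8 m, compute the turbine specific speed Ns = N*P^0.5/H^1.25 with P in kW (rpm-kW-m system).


Ns = 296 * 426800^0.5 / 221.8^1.25 = 225.9186


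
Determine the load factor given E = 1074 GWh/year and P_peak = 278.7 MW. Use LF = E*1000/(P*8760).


LF = 1074 * 1000 / (278.7 * 8760) = 0.4399


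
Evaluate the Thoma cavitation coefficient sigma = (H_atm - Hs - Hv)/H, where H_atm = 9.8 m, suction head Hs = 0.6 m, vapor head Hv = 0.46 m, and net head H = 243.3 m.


sigma = (9.8 - 0.6 - 0.46) / 243.3 = 0.0359


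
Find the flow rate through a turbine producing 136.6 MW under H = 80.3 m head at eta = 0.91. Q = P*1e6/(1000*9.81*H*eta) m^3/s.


Q = 136.6 * 1e6 / (1000 * 9.81 * 80.3 * 0.91) = 190.5569 m^3/s


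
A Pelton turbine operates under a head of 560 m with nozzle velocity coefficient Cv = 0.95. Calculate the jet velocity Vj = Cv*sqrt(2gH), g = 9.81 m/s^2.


Vj = 0.95 * sqrt(2*9.81*560) = 99.5789 m/s


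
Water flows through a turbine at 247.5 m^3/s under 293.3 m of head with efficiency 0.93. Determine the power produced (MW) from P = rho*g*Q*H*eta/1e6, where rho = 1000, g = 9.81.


P = 1000 * 9.81 * 247.5 * 293.3 * 0.93 / 1e6 = 662.2763 MW


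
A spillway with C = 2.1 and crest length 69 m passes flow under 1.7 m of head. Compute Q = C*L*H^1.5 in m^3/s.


Q = 2.1 * 69 * 1.7^1.5 = 321.1750 m^3/s


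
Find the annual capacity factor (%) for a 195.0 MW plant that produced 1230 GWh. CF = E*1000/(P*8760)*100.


CF = 1230 * 1000 / (195.0 * 8760) * 100 = 72.0056 %


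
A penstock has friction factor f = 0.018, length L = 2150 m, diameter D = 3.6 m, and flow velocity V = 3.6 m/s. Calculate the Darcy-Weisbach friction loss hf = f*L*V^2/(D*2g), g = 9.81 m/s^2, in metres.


hf = 0.018 * 2150 * 3.6^2 / (3.6 * 2 * 9.81) = 7.1009 m


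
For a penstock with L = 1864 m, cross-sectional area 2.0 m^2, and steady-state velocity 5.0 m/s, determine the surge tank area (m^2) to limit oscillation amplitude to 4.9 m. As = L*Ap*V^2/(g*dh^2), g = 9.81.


As = 1864 * 2.0 * 5.0^2 / (9.81 * 4.9^2) = 395.6897 m^2


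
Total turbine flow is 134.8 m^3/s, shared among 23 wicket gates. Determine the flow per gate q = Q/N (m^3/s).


q = 134.8 / 23 = 5.8609 m^3/s


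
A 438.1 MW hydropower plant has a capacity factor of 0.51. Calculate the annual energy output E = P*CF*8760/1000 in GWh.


E = 438.1 * 0.51 * 8760 / 1000 = 1957.2556 GWh


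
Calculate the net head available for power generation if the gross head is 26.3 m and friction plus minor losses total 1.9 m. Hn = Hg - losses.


Hn = 26.3 - 1.9 = 24.4000 m


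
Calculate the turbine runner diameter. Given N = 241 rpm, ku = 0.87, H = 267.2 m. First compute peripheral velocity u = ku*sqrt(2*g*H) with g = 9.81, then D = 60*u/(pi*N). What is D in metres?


u = 0.87 * sqrt(2*9.81*267.2) = 62.9922 m/s
D = 60 * 62.9922 / (pi * 241) = 4.9920 m


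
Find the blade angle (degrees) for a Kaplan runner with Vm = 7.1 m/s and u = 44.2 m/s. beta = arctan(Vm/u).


beta = arctan(7.1 / 44.2) = 9.1257 degrees


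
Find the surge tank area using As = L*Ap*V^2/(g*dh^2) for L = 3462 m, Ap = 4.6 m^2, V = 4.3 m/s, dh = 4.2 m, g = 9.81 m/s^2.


As = 3462 * 4.6 * 4.3^2 / (9.81 * 4.2^2) = 1701.5872 m^2


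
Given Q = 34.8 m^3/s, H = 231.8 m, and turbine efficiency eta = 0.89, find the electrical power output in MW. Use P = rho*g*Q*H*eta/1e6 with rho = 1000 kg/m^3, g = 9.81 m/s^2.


P = 1000 * 9.81 * 34.8 * 231.8 * 0.89 / 1e6 = 70.4290 MW


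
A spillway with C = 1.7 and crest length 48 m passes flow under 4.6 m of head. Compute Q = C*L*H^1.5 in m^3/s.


Q = 1.7 * 48 * 4.6^1.5 = 805.0575 m^3/s


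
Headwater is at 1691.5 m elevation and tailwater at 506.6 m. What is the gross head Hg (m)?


Hg = 1691.5 - 506.6 = 1184.9000 m


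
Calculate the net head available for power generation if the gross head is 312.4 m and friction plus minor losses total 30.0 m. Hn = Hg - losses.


Hn = 312.4 - 30.0 = 282.4000 m


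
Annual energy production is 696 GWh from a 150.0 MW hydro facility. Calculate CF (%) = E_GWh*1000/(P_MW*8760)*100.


CF = 696 * 1000 / (150.0 * 8760) * 100 = 52.9680 %


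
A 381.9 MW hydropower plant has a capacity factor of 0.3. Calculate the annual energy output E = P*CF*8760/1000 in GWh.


E = 381.9 * 0.3 * 8760 / 1000 = 1003.6332 GWh


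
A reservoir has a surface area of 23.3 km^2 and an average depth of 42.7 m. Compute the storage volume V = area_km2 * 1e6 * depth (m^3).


V = 23.3 * 1e6 * 42.7 = 9.9491e+08 m^3


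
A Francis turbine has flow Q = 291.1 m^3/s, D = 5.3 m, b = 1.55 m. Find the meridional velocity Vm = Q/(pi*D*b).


Vm = 291.1 / (pi * 5.3 * 1.55) = 11.2794 m/s


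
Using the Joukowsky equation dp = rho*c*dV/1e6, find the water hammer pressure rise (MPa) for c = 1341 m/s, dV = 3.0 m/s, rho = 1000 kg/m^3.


dp = 1000 * 1341 * 3.0 / 1e6 = 4.0230 MPa


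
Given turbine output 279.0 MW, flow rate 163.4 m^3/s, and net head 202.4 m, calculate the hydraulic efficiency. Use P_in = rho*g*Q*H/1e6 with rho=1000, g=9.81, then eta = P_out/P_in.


P_in = 1000 * 9.81 * 163.4 * 202.4 / 1e6 = 324.4379 MW
eta = 279.0 / 324.4379 = 0.8599


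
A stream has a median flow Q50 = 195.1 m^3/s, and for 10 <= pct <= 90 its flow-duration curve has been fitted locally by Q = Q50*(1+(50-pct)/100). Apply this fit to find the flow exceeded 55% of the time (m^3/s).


Q = 195.1 * (1 + (50 - 55)/100) = 185.3450 m^3/s


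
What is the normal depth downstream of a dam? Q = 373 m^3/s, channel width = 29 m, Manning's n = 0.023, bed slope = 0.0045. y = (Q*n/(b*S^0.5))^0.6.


y = (373 * 0.023 / (29 * 0.0045^0.5))^0.6 = 2.4359 m


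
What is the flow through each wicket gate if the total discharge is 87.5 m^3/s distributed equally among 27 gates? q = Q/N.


q = 87.5 / 27 = 3.2407 m^3/s


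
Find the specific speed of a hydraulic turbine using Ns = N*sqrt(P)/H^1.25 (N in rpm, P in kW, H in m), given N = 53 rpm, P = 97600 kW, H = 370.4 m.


Ns = 53 * 97600^0.5 / 370.4^1.25 = 10.1897


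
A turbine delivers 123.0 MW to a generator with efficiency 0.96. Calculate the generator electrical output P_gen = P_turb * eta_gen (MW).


P_gen = 123.0 * 0.96 = 118.0800 MW


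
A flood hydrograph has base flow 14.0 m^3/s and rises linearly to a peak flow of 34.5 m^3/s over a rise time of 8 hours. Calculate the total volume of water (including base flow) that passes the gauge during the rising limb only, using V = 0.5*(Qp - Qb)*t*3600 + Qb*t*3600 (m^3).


V = 0.5*(34.5 - 14.0)*8*3600 + 14.0*8*3600 = 698400.0000 m^3


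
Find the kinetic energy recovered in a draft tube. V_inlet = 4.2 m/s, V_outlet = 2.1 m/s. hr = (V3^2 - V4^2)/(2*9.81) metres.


hr = (4.2^2 - 2.1^2) / (2*9.81) = 0.6743 m


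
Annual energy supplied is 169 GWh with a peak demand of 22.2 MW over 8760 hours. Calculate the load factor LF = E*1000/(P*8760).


LF = 169 * 1000 / (22.2 * 8760) = 0.8690


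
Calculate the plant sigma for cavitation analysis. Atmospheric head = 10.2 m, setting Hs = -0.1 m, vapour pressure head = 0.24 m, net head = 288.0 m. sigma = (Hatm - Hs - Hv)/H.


sigma = (10.2 - (-0.1) - 0.24) / 288.0 = 0.0349


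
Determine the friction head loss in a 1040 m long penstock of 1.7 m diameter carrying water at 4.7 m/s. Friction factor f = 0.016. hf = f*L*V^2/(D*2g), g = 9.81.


hf = 0.016 * 1040 * 4.7^2 / (1.7 * 2 * 9.81) = 11.0205 m


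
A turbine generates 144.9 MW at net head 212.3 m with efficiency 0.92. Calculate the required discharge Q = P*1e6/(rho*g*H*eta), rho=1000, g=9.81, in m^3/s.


Q = 144.9 * 1e6 / (1000 * 9.81 * 212.3 * 0.92) = 75.6243 m^3/s


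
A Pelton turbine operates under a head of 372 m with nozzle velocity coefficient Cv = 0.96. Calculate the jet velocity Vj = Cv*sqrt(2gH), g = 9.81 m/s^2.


Vj = 0.96 * sqrt(2*9.81*372) = 82.0148 m/s


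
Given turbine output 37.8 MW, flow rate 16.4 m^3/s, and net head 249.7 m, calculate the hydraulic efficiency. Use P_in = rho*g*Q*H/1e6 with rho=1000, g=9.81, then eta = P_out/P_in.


P_in = 1000 * 9.81 * 16.4 * 249.7 / 1e6 = 40.1727 MW
eta = 37.8 / 40.1727 = 0.9409


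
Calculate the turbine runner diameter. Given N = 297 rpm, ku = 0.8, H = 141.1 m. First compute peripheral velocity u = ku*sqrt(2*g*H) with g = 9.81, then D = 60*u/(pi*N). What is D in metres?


u = 0.8 * sqrt(2*9.81*141.1) = 42.0923 m/s
D = 60 * 42.0923 / (pi * 297) = 2.7067 m


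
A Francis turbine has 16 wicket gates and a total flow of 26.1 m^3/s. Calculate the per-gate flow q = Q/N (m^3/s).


q = 26.1 / 16 = 1.6313 m^3/s


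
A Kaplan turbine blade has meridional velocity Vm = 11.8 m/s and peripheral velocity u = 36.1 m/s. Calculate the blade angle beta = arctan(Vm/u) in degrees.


beta = arctan(11.8 / 36.1) = 18.1010 degrees


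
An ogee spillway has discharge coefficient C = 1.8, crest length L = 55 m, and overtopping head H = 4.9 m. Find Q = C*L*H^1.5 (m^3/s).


Q = 1.8 * 55 * 4.9^1.5 = 1073.8146 m^3/s


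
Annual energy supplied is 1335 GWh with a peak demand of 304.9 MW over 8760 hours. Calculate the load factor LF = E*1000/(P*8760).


LF = 1335 * 1000 / (304.9 * 8760) = 0.4998


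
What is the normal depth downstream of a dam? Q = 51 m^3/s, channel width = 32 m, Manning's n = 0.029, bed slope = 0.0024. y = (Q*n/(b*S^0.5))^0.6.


y = (51 * 0.029 / (32 * 0.0024^0.5))^0.6 = 0.9657 m


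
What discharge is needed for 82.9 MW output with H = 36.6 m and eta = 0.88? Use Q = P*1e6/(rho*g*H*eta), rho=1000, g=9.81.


Q = 82.9 * 1e6 / (1000 * 9.81 * 36.6 * 0.88) = 262.3746 m^3/s


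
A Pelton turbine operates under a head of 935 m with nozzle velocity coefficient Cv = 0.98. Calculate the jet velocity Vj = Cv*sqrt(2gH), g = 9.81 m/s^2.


Vj = 0.98 * sqrt(2*9.81*935) = 132.7338 m/s


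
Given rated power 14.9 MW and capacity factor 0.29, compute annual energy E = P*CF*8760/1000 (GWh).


E = 14.9 * 0.29 * 8760 / 1000 = 37.8520 GWh


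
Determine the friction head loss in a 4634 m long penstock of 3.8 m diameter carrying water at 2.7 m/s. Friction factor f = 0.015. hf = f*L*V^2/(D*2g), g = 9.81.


hf = 0.015 * 4634 * 2.7^2 / (3.8 * 2 * 9.81) = 6.7966 m


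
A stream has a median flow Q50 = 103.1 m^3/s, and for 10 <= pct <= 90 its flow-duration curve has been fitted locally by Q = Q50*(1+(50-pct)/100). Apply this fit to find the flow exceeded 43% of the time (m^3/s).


Q = 103.1 * (1 + (50 - 43)/100) = 110.3170 m^3/s


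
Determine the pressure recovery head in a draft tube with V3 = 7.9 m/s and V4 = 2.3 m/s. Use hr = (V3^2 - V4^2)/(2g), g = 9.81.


hr = (7.9^2 - 2.3^2) / (2*9.81) = 2.9113 m


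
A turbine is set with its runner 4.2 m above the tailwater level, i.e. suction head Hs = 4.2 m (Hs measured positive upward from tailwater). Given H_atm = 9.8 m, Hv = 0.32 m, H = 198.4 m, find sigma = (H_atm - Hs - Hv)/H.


sigma = (9.8 - 4.2 - 0.32) / 198.4 = 0.0266


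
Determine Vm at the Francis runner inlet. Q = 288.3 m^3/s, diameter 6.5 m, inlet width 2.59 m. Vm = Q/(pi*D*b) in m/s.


Vm = 288.3 / (pi * 6.5 * 2.59) = 5.4511 m/s


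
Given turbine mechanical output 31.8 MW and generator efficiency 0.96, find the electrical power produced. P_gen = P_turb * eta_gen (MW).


P_gen = 31.8 * 0.96 = 30.5280 MW


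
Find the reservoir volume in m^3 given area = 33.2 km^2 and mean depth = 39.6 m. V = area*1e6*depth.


V = 33.2 * 1e6 * 39.6 = 1.3147e+09 m^3


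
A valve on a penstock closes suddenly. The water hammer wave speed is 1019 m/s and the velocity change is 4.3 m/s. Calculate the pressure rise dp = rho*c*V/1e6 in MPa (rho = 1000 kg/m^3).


dp = 1000 * 1019 * 4.3 / 1e6 = 4.3817 MPa


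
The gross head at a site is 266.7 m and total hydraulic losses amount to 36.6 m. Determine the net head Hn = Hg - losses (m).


Hn = 266.7 - 36.6 = 230.1000 m


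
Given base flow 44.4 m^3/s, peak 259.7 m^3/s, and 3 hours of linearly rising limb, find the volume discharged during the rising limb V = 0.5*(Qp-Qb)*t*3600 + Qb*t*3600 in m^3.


V = 0.5*(259.7 - 44.4)*3*3600 + 44.4*3*3600 = 1.6421e+06 m^3


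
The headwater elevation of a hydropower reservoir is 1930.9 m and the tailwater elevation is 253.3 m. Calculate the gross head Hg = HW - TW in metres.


Hg = 1930.9 - 253.3 = 1677.6000 m


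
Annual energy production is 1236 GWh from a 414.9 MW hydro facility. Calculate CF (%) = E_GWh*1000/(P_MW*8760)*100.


CF = 1236 * 1000 / (414.9 * 8760) * 100 = 34.0072 %


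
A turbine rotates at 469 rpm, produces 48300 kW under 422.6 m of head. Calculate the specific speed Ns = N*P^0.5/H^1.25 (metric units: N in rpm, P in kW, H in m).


Ns = 469 * 48300^0.5 / 422.6^1.25 = 53.7941


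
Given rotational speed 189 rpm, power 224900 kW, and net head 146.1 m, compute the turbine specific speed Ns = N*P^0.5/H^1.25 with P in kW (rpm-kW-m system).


Ns = 189 * 224900^0.5 / 146.1^1.25 = 176.4590


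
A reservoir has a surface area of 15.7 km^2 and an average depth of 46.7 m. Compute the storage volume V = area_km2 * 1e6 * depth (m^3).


V = 15.7 * 1e6 * 46.7 = 7.3319e+08 m^3


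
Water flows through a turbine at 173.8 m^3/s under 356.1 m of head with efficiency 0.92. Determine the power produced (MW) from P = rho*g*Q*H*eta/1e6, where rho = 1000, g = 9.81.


P = 1000 * 9.81 * 173.8 * 356.1 * 0.92 / 1e6 = 558.5713 MW


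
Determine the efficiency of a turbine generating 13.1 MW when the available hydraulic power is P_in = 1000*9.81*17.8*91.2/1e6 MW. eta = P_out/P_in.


P_in = 1000 * 9.81 * 17.8 * 91.2 / 1e6 = 15.9252 MW
eta = 13.1 / 15.9252 = 0.8226


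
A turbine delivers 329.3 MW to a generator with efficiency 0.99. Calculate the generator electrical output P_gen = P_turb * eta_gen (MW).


P_gen = 329.3 * 0.99 = 326.0070 MW


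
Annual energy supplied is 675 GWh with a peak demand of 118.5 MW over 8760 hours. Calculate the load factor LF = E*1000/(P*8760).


LF = 675 * 1000 / (118.5 * 8760) = 0.6503


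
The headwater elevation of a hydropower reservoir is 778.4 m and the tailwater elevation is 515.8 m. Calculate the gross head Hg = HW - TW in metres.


Hg = 778.4 - 515.8 = 262.6000 m


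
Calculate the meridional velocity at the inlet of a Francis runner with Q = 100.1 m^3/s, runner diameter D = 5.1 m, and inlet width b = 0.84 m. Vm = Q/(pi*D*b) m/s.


Vm = 100.1 / (pi * 5.1 * 0.84) = 7.4376 m/s


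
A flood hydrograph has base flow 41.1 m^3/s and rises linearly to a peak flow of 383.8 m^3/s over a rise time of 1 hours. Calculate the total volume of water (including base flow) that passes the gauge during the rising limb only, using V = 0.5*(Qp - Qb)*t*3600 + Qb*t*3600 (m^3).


V = 0.5*(383.8 - 41.1)*1*3600 + 41.1*1*3600 = 764820.0000 m^3


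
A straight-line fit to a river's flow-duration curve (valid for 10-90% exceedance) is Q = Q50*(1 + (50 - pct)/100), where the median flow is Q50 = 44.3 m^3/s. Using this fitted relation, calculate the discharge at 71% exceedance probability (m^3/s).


Q = 44.3 * (1 + (50 - 71)/100) = 34.9970 m^3/s


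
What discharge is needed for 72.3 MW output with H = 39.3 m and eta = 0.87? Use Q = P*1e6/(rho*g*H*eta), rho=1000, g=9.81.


Q = 72.3 * 1e6 / (1000 * 9.81 * 39.3 * 0.87) = 215.5547 m^3/s


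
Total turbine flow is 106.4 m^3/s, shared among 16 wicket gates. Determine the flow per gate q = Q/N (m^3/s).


q = 106.4 / 16 = 6.6500 m^3/s


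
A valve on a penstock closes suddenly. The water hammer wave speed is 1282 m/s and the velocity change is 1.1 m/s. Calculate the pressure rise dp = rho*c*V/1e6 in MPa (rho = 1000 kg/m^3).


dp = 1000 * 1282 * 1.1 / 1e6 = 1.4102 MPa


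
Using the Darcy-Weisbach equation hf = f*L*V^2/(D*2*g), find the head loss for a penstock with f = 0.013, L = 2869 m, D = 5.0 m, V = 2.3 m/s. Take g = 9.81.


hf = 0.013 * 2869 * 2.3^2 / (5.0 * 2 * 9.81) = 2.0112 m


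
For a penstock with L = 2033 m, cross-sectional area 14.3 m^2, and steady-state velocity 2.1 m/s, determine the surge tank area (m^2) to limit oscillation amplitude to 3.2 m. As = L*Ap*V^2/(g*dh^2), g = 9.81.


As = 2033 * 14.3 * 2.1^2 / (9.81 * 3.2^2) = 1276.2714 m^2


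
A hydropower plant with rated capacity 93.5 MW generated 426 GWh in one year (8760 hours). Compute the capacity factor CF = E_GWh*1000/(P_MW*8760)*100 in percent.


CF = 426 * 1000 / (93.5 * 8760) * 100 = 52.0108 %


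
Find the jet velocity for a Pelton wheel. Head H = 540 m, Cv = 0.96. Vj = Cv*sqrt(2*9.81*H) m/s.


Vj = 0.96 * sqrt(2*9.81*540) = 98.8138 m/s


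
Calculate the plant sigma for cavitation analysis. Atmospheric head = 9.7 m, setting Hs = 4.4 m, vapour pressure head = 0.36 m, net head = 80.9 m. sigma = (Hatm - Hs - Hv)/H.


sigma = (9.7 - 4.4 - 0.36) / 80.9 = 0.0611


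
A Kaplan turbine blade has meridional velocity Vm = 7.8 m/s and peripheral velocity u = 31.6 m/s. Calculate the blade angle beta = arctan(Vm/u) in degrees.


beta = arctan(7.8 / 31.6) = 13.8655 degrees


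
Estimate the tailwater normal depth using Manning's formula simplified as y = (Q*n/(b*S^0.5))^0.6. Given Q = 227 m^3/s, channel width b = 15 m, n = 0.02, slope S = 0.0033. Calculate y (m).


y = (227 * 0.02 / (15 * 0.0033^0.5))^0.6 = 2.7103 m


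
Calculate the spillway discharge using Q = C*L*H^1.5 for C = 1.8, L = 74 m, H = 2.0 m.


Q = 1.8 * 74 * 2.0^1.5 = 376.7465 m^3/s


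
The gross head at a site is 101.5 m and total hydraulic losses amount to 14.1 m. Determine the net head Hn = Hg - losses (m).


Hn = 101.5 - 14.1 = 87.4000 m


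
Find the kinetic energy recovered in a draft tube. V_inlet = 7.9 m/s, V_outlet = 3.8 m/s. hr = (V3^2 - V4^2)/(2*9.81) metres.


hr = (7.9^2 - 3.8^2) / (2*9.81) = 2.4450 m


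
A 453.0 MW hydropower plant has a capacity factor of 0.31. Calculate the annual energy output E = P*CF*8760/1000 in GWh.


E = 453.0 * 0.31 * 8760 / 1000 = 1230.1668 GWh


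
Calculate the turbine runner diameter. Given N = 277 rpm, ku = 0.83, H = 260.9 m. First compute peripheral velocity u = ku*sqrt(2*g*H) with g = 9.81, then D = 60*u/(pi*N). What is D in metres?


u = 0.83 * sqrt(2*9.81*260.9) = 59.3833 m/s
D = 60 * 59.3833 / (pi * 277) = 4.0944 m


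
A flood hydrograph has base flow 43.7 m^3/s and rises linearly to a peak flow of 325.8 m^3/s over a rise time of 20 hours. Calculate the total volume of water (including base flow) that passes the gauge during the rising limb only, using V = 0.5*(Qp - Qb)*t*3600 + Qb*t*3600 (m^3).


V = 0.5*(325.8 - 43.7)*20*3600 + 43.7*20*3600 = 1.3302e+07 m^3


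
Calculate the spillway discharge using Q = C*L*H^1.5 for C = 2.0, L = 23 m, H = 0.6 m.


Q = 2.0 * 23 * 0.6^1.5 = 21.3789 m^3/s


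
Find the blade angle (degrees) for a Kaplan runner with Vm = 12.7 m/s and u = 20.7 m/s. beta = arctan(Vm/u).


beta = arctan(12.7 / 20.7) = 31.5302 degrees


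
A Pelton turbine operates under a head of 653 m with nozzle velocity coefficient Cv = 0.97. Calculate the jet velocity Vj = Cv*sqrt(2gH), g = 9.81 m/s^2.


Vj = 0.97 * sqrt(2*9.81*653) = 109.7938 m/s
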